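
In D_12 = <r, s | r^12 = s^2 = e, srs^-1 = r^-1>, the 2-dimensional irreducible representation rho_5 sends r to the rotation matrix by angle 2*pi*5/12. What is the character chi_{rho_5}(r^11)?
chi_{rho_5}(r^11) = 2*cos(2*pi*5*11/12) = -sqrt(3)

Details: rho_5(r^11) is rotation by angle 2*pi*5*11/12, whose trace is 2*cos(2*pi*5*11/12) = -sqrt(3).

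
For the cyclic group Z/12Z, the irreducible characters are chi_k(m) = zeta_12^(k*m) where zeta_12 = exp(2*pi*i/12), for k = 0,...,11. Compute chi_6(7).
chi_6(7) = zeta_12^42 = -1

Solution. chi_6(7) = zeta_12^(6*7) = zeta_12^42. Since zeta_12^12 = 1, this equals zeta_12^6 = exp(2*pi*i*6/12) = -1.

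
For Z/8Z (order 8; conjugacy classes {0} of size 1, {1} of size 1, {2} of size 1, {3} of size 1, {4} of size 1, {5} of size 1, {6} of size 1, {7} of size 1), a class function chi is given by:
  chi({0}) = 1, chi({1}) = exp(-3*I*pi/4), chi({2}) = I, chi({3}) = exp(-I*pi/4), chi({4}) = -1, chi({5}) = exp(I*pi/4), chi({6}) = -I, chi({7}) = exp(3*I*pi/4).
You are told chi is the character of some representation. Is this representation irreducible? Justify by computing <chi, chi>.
Irreducible: <chi, chi> = 1.

Solution. <chi, chi> = (1/|G|) sum_C |C| * |chi(C)|^2 = (1/8)[1*|1|^2 + 1*|exp(-3*I*pi/4)|^2 + 1*|I|^2 + 1*|exp(-I*pi/4)|^2 + 1*|-1|^2 + 1*|exp(I*pi/4)|^2 + 1*|-I|^2 + 1*|exp(3*I*pi/4)|^2]
  = (1/8)[(1) + (1) + (1) + (1) + (1) + (1) + (1) + (1)] = 8/8 = 1.
(Exp terms are combined using exp(i*s)*conj(exp(i*t)) = exp(i*(s-t)), and sums of them are collapsed using the identity that for every m > 1 the m distinct m-th roots of unity sum to 0, e.g. 1 + exp(2*I*pi/3) + exp(-2*I*pi/3) = 0.)
A character is irreducible iff <chi, chi> = 1, so this representation is irreducible.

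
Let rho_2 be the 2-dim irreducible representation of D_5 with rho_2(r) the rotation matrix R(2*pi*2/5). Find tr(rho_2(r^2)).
chi_{rho_2}(r^2) = 2*cos(2*pi*2*2/5) = -1/2 + sqrt(5)/2

Derivation: rho_2(r^2) is rotation by angle 2*pi*2*2/5, whose trace is 2*cos(2*pi*2*2/5) = -1/2 + sqrt(5)/2.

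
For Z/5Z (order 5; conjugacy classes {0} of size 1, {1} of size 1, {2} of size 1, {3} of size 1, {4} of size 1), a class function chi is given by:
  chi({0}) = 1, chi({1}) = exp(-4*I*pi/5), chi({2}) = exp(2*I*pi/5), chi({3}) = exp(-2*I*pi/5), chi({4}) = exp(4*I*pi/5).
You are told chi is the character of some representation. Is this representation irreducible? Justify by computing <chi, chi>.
Irreducible: <chi, chi> = 1.

Explanation: <chi, chi> = (1/|G|) sum_C |C| * |chi(C)|^2 = (1/5)[1*|1|^2 + 1*|exp(-4*I*pi/5)|^2 + 1*|exp(2*I*pi/5)|^2 + 1*|exp(-2*I*pi/5)|^2 + 1*|exp(4*I*pi/5)|^2]
  = (1/5)[(1) + (1) + (1) + (1) + (1)] = 5/5 = 1.
(Exp terms are combined using exp(i*s)*conj(exp(i*t)) = exp(i*(s-t)), and sums of them are collapsed using the identity that for every m > 1 the m distinct m-th roots of unity sum to 0, e.g. 1 + exp(2*I*pi/3) + exp(-2*I*pi/3) = 0.)
A character is irreducible iff <chi, chi> = 1, so this representation is irreducible.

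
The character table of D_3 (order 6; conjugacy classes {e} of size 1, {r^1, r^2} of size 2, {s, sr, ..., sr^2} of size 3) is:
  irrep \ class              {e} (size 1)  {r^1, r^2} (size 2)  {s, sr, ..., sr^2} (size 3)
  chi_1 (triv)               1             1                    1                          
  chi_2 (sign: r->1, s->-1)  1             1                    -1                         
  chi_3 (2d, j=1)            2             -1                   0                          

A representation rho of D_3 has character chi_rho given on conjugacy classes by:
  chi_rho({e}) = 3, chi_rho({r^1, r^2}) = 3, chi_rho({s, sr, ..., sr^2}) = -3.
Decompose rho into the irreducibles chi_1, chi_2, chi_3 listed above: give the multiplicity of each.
Multiplicities: chi_1: 0, chi_2: 3, chi_3: 0.

Argument: Use <chi_rho, chi> = (1/|G|) sum_C |C| * chi_rho(C) * conj(chi(C)) with |G| = 6 for each irreducible chi in the table:
  <chi_rho, chi_1> = (1/6)[1*(3)*conj(1) + 2*(3)*conj(1) + 3*(-3)*conj(1)]
      = (1/6)[(3) + (6) + (-9)] = 0/6 = 0
  <chi_rho, chi_2> = (1/6)[1*(3)*conj(1) + 2*(3)*conj(1) + 3*(-3)*conj(-1)]
      = (1/6)[(3) + (6) + (9)] = 18/6 = 3
  <chi_rho, chi_3> = (1/6)[1*(3)*conj(2) + 2*(3)*conj(-1) + 3*(-3)*conj(0)]
      = (1/6)[(6) + (-6) + (0)] = 0/6 = 0
Dimension check: dim(rho) = sum (mult * dim) = 0*1 + 3*1 + 0*2 = 3 = chi_rho(e) = 3.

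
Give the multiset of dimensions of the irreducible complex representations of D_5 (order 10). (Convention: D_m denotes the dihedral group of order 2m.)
Dimensions: 1, 1, 2, 2

Reasoning: There are 4 irreducibles (= number of conjugacy classes). Their dimensions d_i satisfy sum d_i^2 = |G| = 10: 1 + 1 + 4 + 4 = 10.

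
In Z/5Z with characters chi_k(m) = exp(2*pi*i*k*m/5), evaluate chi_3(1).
chi_3(1) = zeta_5^3 = exp(-4*I*pi/5)

Why: chi_3(1) = zeta_5^(3*1) = zeta_5^3. Since zeta_5^5 = 1, this equals zeta_5^3 = exp(2*pi*i*3/5) = exp(-4*I*pi/5).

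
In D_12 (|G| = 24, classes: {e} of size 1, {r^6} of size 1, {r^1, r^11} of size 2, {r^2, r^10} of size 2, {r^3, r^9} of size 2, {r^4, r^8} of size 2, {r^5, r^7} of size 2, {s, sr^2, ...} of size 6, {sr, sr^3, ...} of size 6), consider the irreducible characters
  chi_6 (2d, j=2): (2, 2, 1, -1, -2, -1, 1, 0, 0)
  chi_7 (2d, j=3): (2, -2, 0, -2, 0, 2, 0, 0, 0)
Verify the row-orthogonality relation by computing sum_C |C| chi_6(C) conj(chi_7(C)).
Sum = 0; so <chi_6, chi_7> = 0 (distinct irreducibles are orthogonal).

Argument: Compute term by term over conjugacy classes (|C| * chi_6(C) * conj(chi_7(C))):
  1*(2)*conj(2) + 1*(2)*conj(-2) + 2*(1)*conj(0) + 2*(-1)*conj(-2) + 2*(-2)*conj(0) + 2*(-1)*conj(2) + 2*(1)*conj(0) + 6*(0)*conj(0) + 6*(0)*conj(0)
  = (4) + (-4) + (0) + (4) + (0) + (-4) + (0) + (0) + (0)
  = 0.
Dividing by |G| = 24 gives 0/24 = 0, matching the row-orthogonality relation <chi_6, chi_7> = [chi_6 = chi_7].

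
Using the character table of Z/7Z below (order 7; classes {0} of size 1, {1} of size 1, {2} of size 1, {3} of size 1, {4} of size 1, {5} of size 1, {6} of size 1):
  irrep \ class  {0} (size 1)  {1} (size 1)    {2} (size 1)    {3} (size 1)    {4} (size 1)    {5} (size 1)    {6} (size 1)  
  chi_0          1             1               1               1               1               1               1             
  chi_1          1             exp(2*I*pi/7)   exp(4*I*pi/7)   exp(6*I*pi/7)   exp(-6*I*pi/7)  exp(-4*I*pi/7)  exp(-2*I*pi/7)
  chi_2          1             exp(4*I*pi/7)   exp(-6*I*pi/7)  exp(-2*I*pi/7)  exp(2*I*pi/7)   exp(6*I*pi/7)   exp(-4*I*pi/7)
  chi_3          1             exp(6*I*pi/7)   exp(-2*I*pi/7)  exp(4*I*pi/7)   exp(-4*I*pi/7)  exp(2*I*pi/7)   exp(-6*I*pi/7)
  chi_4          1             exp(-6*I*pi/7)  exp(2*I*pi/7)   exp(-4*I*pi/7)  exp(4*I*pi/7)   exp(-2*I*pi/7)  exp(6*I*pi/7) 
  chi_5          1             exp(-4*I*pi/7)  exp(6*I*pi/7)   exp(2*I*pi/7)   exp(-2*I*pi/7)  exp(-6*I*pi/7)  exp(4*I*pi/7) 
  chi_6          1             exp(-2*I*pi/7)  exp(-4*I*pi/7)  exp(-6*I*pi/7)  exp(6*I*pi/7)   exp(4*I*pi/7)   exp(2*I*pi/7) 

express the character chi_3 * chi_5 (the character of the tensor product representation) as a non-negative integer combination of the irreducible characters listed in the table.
chi_3 tensor chi_5 = chi_1 (all other irreducibles have multiplicity 0).

Why: The character of a tensor product is the pointwise product (chi_3 * chi_5)(C) = chi_3(C) * chi_5(C):
  {0}: (1)*(1), {1}: (exp(6*I*pi/7))*(exp(-4*I*pi/7)), {2}: (exp(-2*I*pi/7))*(exp(6*I*pi/7)), {3}: (exp(4*I*pi/7))*(exp(2*I*pi/7)), {4}: (exp(-4*I*pi/7))*(exp(-2*I*pi/7)), {5}: (exp(2*I*pi/7))*(exp(-6*I*pi/7)), {6}: (exp(-6*I*pi/7))*(exp(4*I*pi/7))
so (chi_3 * chi_5) takes values
  {0} -> 1, {1} -> exp(2*I*pi/7), {2} -> exp(4*I*pi/7), {3} -> exp(6*I*pi/7), {4} -> exp(-6*I*pi/7), {5} -> exp(-4*I*pi/7), {6} -> exp(-2*I*pi/7).
Now take the inner product of this character with each irreducible chi from the table, <chi_3*chi_5, chi> = (1/7) sum_C |C| (chi_3*chi_5)(C) conj(chi(C)):
  <chi_3*chi_5, chi_0> = (1/7)[1*(1)*conj(1) + 1*(exp(2*I*pi/7))*conj(1) + 1*(exp(4*I*pi/7))*conj(1) + 1*(exp(6*I*pi/7))*conj(1) + 1*(exp(-6*I*pi/7))*conj(1) + 1*(exp(-4*I*pi/7))*conj(1) + 1*(exp(-2*I*pi/7))*conj(1)]
      = (1/7)[(1) + (exp(2*I*pi/7)) + (exp(4*I*pi/7)) + (exp(6*I*pi/7)) + (exp(-6*I*pi/7)) + (exp(-4*I*pi/7)) + (exp(-2*I*pi/7))] = 0/7 = 0
  <chi_3*chi_5, chi_1> = (1/7)[1*(1)*conj(1) + 1*(exp(2*I*pi/7))*conj(exp(2*I*pi/7)) + 1*(exp(4*I*pi/7))*conj(exp(4*I*pi/7)) + 1*(exp(6*I*pi/7))*conj(exp(6*I*pi/7)) + 1*(exp(-6*I*pi/7))*conj(exp(-6*I*pi/7)) + 1*(exp(-4*I*pi/7))*conj(exp(-4*I*pi/7)) + 1*(exp(-2*I*pi/7))*conj(exp(-2*I*pi/7))]
      = (1/7)[(1) + (1) + (1) + (1) + (1) + (1) + (1)] = 7/7 = 1
  <chi_3*chi_5, chi_2> = (1/7)[1*(1)*conj(1) + 1*(exp(2*I*pi/7))*conj(exp(4*I*pi/7)) + 1*(exp(4*I*pi/7))*conj(exp(-6*I*pi/7)) + 1*(exp(6*I*pi/7))*conj(exp(-2*I*pi/7)) + 1*(exp(-6*I*pi/7))*conj(exp(2*I*pi/7)) + 1*(exp(-4*I*pi/7))*conj(exp(6*I*pi/7)) + 1*(exp(-2*I*pi/7))*conj(exp(-4*I*pi/7))]
      = (1/7)[(1) + (exp(-2*I*pi/7)) + (exp(-4*I*pi/7)) + (exp(-6*I*pi/7)) + (exp(6*I*pi/7)) + (exp(4*I*pi/7)) + (exp(2*I*pi/7))] = 0/7 = 0
  <chi_3*chi_5, chi_3> = (1/7)[1*(1)*conj(1) + 1*(exp(2*I*pi/7))*conj(exp(6*I*pi/7)) + 1*(exp(4*I*pi/7))*conj(exp(-2*I*pi/7)) + 1*(exp(6*I*pi/7))*conj(exp(4*I*pi/7)) + 1*(exp(-6*I*pi/7))*conj(exp(-4*I*pi/7)) + 1*(exp(-4*I*pi/7))*conj(exp(2*I*pi/7)) + 1*(exp(-2*I*pi/7))*conj(exp(-6*I*pi/7))]
      = (1/7)[(1) + (exp(-4*I*pi/7)) + (exp(6*I*pi/7)) + (exp(2*I*pi/7)) + (exp(-2*I*pi/7)) + (exp(-6*I*pi/7)) + (exp(4*I*pi/7))] = 0/7 = 0
  <chi_3*chi_5, chi_4> = (1/7)[1*(1)*conj(1) + 1*(exp(2*I*pi/7))*conj(exp(-6*I*pi/7)) + 1*(exp(4*I*pi/7))*conj(exp(2*I*pi/7)) + 1*(exp(6*I*pi/7))*conj(exp(-4*I*pi/7)) + 1*(exp(-6*I*pi/7))*conj(exp(4*I*pi/7)) + 1*(exp(-4*I*pi/7))*conj(exp(-2*I*pi/7)) + 1*(exp(-2*I*pi/7))*conj(exp(6*I*pi/7))]
      = (1/7)[(1) + (exp(-6*I*pi/7)) + (exp(2*I*pi/7)) + (exp(-4*I*pi/7)) + (exp(4*I*pi/7)) + (exp(-2*I*pi/7)) + (exp(6*I*pi/7))] = 0/7 = 0
  <chi_3*chi_5, chi_5> = (1/7)[1*(1)*conj(1) + 1*(exp(2*I*pi/7))*conj(exp(-4*I*pi/7)) + 1*(exp(4*I*pi/7))*conj(exp(6*I*pi/7)) + 1*(exp(6*I*pi/7))*conj(exp(2*I*pi/7)) + 1*(exp(-6*I*pi/7))*conj(exp(-2*I*pi/7)) + 1*(exp(-4*I*pi/7))*conj(exp(-6*I*pi/7)) + 1*(exp(-2*I*pi/7))*conj(exp(4*I*pi/7))]
      = (1/7)[(1) + (exp(6*I*pi/7)) + (exp(-2*I*pi/7)) + (exp(4*I*pi/7)) + (exp(-4*I*pi/7)) + (exp(2*I*pi/7)) + (exp(-6*I*pi/7))] = 0/7 = 0
  <chi_3*chi_5, chi_6> = (1/7)[1*(1)*conj(1) + 1*(exp(2*I*pi/7))*conj(exp(-2*I*pi/7)) + 1*(exp(4*I*pi/7))*conj(exp(-4*I*pi/7)) + 1*(exp(6*I*pi/7))*conj(exp(-6*I*pi/7)) + 1*(exp(-6*I*pi/7))*conj(exp(6*I*pi/7)) + 1*(exp(-4*I*pi/7))*conj(exp(4*I*pi/7)) + 1*(exp(-2*I*pi/7))*conj(exp(2*I*pi/7))]
      = (1/7)[(1) + (exp(4*I*pi/7)) + (exp(-6*I*pi/7)) + (exp(-2*I*pi/7)) + (exp(2*I*pi/7)) + (exp(6*I*pi/7)) + (exp(-4*I*pi/7))] = 0/7 = 0
(Exp terms are combined using exp(i*s)*conj(exp(i*t)) = exp(i*(s-t)), and sums of them are collapsed using the identity that for every m > 1 the m distinct m-th roots of unity sum to 0, e.g. 1 + exp(2*I*pi/3) + exp(-2*I*pi/3) = 0.)
Hence the multiplicities are chi_1: 1. Dimension check: dim(chi_3)*dim(chi_5) = 1*1 = 1 and sum (mult * dim) = 1*1 = 1.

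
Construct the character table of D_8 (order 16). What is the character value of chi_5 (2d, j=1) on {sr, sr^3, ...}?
Conjugacy classes: {e} of size 1, {r^4} of size 1, {r^1, r^7} of size 2, {r^2, r^6} of size 2, {r^3, r^5} of size 2, {s, sr^2, ...} of size 4, {sr, sr^3, ...} of size 4.
Character table:
  irrep \ class              {e} (size 1)  {r^4} (size 1)  {r^1, r^7} (size 2)  {r^2, r^6} (size 2)  {r^3, r^5} (size 2)  {s, sr^2, ...} (size 4)  {sr, sr^3, ...} (size 4)
  chi_1 (triv)               1             1               1                    1                    1                    1                        1                       
  chi_2 (sign: r->1, s->-1)  1             1               1                    1                    1                    -1                       -1                      
  chi_3 (r->-1, s->1)        1             1               -1                   1                    -1                   1                        -1                      
  chi_4 (r->-1, s->-1)       1             1               -1                   1                    -1                   -1                       1                       
  chi_5 (2d, j=1)            2             -2              sqrt(2)              0                    -sqrt(2)             0                        0                       
  chi_6 (2d, j=2)            2             2               0                    -2                   0                    0                        0                       
  chi_7 (2d, j=3)            2             -2              -sqrt(2)             0                    sqrt(2)              0                        0                       

Spot check: chi_5 (2d, j=1) on {sr, sr^3, ...} = 0.

D_8 has order 2*8 = 16 with 7 conjugacy classes, hence 7 irreducibles. Sum of squared dims 1 + 1 + 1 + 1 + 4 + 4 + 4 = 16 = |G|. Linear characters come from the abelianisation; the 2-dimensional irreps have character r^k -> 2*cos(2*pi*j*k/8), reflections -> 0.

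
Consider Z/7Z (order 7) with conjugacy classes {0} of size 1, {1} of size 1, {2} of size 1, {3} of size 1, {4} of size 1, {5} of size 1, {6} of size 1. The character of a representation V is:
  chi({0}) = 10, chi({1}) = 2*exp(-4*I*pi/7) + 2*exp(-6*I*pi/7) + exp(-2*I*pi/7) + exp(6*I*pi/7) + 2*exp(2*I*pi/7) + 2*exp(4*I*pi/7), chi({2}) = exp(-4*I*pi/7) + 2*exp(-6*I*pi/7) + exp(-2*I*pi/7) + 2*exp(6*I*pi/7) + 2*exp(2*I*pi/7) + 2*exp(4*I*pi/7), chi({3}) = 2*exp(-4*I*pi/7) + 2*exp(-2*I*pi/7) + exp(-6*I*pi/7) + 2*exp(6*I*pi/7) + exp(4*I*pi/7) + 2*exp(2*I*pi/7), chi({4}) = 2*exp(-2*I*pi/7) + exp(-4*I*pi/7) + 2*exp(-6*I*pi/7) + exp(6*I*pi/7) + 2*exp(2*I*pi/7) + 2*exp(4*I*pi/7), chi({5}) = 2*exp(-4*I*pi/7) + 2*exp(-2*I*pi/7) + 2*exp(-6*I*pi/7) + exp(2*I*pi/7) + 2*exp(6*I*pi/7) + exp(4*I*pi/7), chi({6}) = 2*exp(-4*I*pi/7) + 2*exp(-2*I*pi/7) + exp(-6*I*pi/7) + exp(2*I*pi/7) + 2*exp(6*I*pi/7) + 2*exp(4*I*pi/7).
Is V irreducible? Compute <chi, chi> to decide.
Not irreducible (reducible): <chi, chi> = 18 > 1.

Proof sketch: <chi, chi> = (1/|G|) sum_C |C| * |chi(C)|^2 = (1/7)[1*|10|^2 + 1*|2*exp(-4*I*pi/7) + 2*exp(-6*I*pi/7) + exp(-2*I*pi/7) + exp(6*I*pi/7) + 2*exp(2*I*pi/7) + 2*exp(4*I*pi/7)|^2 + 1*|exp(-4*I*pi/7) + 2*exp(-6*I*pi/7) + exp(-2*I*pi/7) + 2*exp(6*I*pi/7) + 2*exp(2*I*pi/7) + 2*exp(4*I*pi/7)|^2 + 1*|2*exp(-4*I*pi/7) + 2*exp(-2*I*pi/7) + exp(-6*I*pi/7) + 2*exp(6*I*pi/7) + exp(4*I*pi/7) + 2*exp(2*I*pi/7)|^2 + 1*|2*exp(-2*I*pi/7) + exp(-4*I*pi/7) + 2*exp(-6*I*pi/7) + exp(6*I*pi/7) + 2*exp(2*I*pi/7) + 2*exp(4*I*pi/7)|^2 + 1*|2*exp(-4*I*pi/7) + 2*exp(-2*I*pi/7) + 2*exp(-6*I*pi/7) + exp(2*I*pi/7) + 2*exp(6*I*pi/7) + exp(4*I*pi/7)|^2 + 1*|2*exp(-4*I*pi/7) + 2*exp(-2*I*pi/7) + exp(-6*I*pi/7) + exp(2*I*pi/7) + 2*exp(6*I*pi/7) + 2*exp(4*I*pi/7)|^2]
  = (1/7)[(100) + (18 + 12*exp(-4*I*pi/7) + 14*exp(-2*I*pi/7) + 15*exp(-6*I*pi/7) + 15*exp(6*I*pi/7) + 14*exp(2*I*pi/7) + 12*exp(4*I*pi/7)) + (18 + 14*exp(-4*I*pi/7) + 15*exp(-2*I*pi/7) + 12*exp(-6*I*pi/7) + 12*exp(6*I*pi/7) + 15*exp(2*I*pi/7) + 14*exp(4*I*pi/7)) + (18 + 15*exp(-4*I*pi/7) + 12*exp(-2*I*pi/7) + 14*exp(-6*I*pi/7) + 14*exp(6*I*pi/7) + 12*exp(2*I*pi/7) + 15*exp(4*I*pi/7)) + (18 + 15*exp(-4*I*pi/7) + 12*exp(-2*I*pi/7) + 14*exp(-6*I*pi/7) + 14*exp(6*I*pi/7) + 12*exp(2*I*pi/7) + 15*exp(4*I*pi/7)) + (18 + 14*exp(-4*I*pi/7) + 15*exp(-2*I*pi/7) + 12*exp(-6*I*pi/7) + 12*exp(6*I*pi/7) + 15*exp(2*I*pi/7) + 14*exp(4*I*pi/7)) + (18 + 12*exp(-4*I*pi/7) + 14*exp(-2*I*pi/7) + 15*exp(-6*I*pi/7) + 15*exp(6*I*pi/7) + 14*exp(2*I*pi/7) + 12*exp(4*I*pi/7))] = 126/7 = 18.
(Exp terms are combined using exp(i*s)*conj(exp(i*t)) = exp(i*(s-t)), and sums of them are collapsed using the identity that for every m > 1 the m distinct m-th roots of unity sum to 0, e.g. 1 + exp(2*I*pi/3) + exp(-2*I*pi/3) = 0.)
A character is irreducible iff <chi, chi> = 1, so this representation is reducible.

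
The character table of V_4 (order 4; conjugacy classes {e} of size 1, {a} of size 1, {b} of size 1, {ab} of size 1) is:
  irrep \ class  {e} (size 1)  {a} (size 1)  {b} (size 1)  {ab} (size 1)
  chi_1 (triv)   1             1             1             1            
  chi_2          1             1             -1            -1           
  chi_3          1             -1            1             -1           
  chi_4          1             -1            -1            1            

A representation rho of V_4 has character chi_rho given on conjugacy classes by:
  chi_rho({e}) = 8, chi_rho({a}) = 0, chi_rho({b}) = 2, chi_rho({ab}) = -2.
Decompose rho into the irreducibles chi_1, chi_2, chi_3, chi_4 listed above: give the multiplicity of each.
Multiplicities: chi_1: 2, chi_2: 2, chi_3: 3, chi_4: 1.

Justification: Use <chi_rho, chi> = (1/|G|) sum_C |C| * chi_rho(C) * conj(chi(C)) with |G| = 4 for each irreducible chi in the table:
  <chi_rho, chi_1> = (1/4)[1*(8)*conj(1) + 1*(0)*conj(1) + 1*(2)*conj(1) + 1*(-2)*conj(1)]
      = (1/4)[(8) + (0) + (2) + (-2)] = 8/4 = 2
  <chi_rho, chi_2> = (1/4)[1*(8)*conj(1) + 1*(0)*conj(1) + 1*(2)*conj(-1) + 1*(-2)*conj(-1)]
      = (1/4)[(8) + (0) + (-2) + (2)] = 8/4 = 2
  <chi_rho, chi_3> = (1/4)[1*(8)*conj(1) + 1*(0)*conj(-1) + 1*(2)*conj(1) + 1*(-2)*conj(-1)]
      = (1/4)[(8) + (0) + (2) + (2)] = 12/4 = 3
  <chi_rho, chi_4> = (1/4)[1*(8)*conj(1) + 1*(0)*conj(-1) + 1*(2)*conj(-1) + 1*(-2)*conj(1)]
      = (1/4)[(8) + (0) + (-2) + (-2)] = 4/4 = 1
Dimension check: dim(rho) = sum (mult * dim) = 2*1 + 2*1 + 3*1 + 1*1 = 8 = chi_rho(e) = 8.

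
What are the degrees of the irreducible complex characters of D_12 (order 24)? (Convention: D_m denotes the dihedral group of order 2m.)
Dimensions: 1, 1, 1, 1, 2, 2, 2, 2, 2

Derivation: There are 9 irreducibles (= number of conjugacy classes). Their dimensions d_i satisfy sum d_i^2 = |G| = 24: 1 + 1 + 1 + 1 + 4 + 4 + 4 + 4 + 4 = 24.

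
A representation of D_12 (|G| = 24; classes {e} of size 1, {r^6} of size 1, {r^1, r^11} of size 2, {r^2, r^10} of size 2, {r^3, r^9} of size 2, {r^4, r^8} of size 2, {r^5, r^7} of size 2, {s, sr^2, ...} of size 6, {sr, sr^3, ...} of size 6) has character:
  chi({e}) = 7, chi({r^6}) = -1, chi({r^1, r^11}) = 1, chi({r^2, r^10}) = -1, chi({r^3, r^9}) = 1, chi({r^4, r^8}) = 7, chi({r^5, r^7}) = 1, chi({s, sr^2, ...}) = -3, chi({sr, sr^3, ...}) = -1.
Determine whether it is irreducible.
Not irreducible (reducible): <chi, chi> = 9 > 1.

Justification: <chi, chi> = (1/|G|) sum_C |C| * |chi(C)|^2 = (1/24)[1*|7|^2 + 1*|-1|^2 + 2*|1|^2 + 2*|-1|^2 + 2*|1|^2 + 2*|7|^2 + 2*|1|^2 + 6*|-3|^2 + 6*|-1|^2]
  = (1/24)[(49) + (1) + (2) + (2) + (2) + (98) + (2) + (54) + (6)] = 216/24 = 9.
A character is irreducible iff <chi, chi> = 1, so this representation is reducible.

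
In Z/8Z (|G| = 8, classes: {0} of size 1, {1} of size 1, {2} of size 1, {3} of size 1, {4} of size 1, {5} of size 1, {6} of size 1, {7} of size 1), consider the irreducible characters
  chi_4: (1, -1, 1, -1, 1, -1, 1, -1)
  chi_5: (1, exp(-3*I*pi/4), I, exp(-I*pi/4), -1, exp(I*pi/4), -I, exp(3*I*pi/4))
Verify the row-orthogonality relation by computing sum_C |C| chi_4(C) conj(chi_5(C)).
Sum = 0; so <chi_4, chi_5> = 0 (distinct irreducibles are orthogonal).

Details: Compute term by term over conjugacy classes (|C| * chi_4(C) * conj(chi_5(C))):
  1*(1)*conj(1) + 1*(-1)*conj(exp(-3*I*pi/4)) + 1*(1)*conj(I) + 1*(-1)*conj(exp(-I*pi/4)) + 1*(1)*conj(-1) + 1*(-1)*conj(exp(I*pi/4)) + 1*(1)*conj(-I) + 1*(-1)*conj(exp(3*I*pi/4))
  = (1) + (-exp(3*I*pi/4)) + (-I) + (-exp(I*pi/4)) + (-1) + (-exp(-I*pi/4)) + (I) + (-exp(-3*I*pi/4))
  = 0.
(Exp terms are combined using exp(i*s)*conj(exp(i*t)) = exp(i*(s-t)), and sums of them are collapsed using the identity that for every m > 1 the m distinct m-th roots of unity sum to 0, e.g. 1 + exp(2*I*pi/3) + exp(-2*I*pi/3) = 0.)
Dividing by |G| = 8 gives 0/8 = 0, matching the row-orthogonality relation <chi_4, chi_5> = [chi_4 = chi_5].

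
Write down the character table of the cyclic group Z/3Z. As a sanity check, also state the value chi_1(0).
Character table of Z/3Z (irreps indexed chi_0,...,chi_2 with chi_k(m) = zeta_3^(k*m), zeta_3 = exp(2*pi*i/3)):
  irrep \ class  {0} (size 1)  {1} (size 1)    {2} (size 1)  
  chi_0          1             1               1             
  chi_1          1             exp(2*I*pi/3)   exp(-2*I*pi/3)
  chi_2          1             exp(-2*I*pi/3)  exp(2*I*pi/3) 

Spot check: chi_1(0) = zeta_3^(1*0) = zeta_3^0 = 1.

Proof sketch: Z/3Z is abelian, so all 3 irreducible complex representations are 1-dimensional. They are given by chi_k(m) = zeta_3^(k*m) for k = 0,...,2. Row orthogonality: sum_m chi_k(m) conj(chi_l(m)) = 3 * [k = l].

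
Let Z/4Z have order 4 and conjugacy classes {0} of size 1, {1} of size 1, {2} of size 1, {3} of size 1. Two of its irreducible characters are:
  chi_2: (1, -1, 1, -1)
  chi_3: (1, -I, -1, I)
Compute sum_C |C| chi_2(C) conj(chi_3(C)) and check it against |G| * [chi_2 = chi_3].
Sum = 0; so <chi_2, chi_3> = 0 (distinct irreducibles are orthogonal).

Solution. Compute term by term over conjugacy classes (|C| * chi_2(C) * conj(chi_3(C))):
  1*(1)*conj(1) + 1*(-1)*conj(-I) + 1*(1)*conj(-1) + 1*(-1)*conj(I)
  = (1) + (-I) + (-1) + (I)
  = 0.
(Exp terms are combined using exp(i*s)*conj(exp(i*t)) = exp(i*(s-t)), and sums of them are collapsed using the identity that for every m > 1 the m distinct m-th roots of unity sum to 0, e.g. 1 + exp(2*I*pi/3) + exp(-2*I*pi/3) = 0.)
Dividing by |G| = 4 gives 0/4 = 0, matching the row-orthogonality relation <chi_2, chi_3> = [chi_2 = chi_3].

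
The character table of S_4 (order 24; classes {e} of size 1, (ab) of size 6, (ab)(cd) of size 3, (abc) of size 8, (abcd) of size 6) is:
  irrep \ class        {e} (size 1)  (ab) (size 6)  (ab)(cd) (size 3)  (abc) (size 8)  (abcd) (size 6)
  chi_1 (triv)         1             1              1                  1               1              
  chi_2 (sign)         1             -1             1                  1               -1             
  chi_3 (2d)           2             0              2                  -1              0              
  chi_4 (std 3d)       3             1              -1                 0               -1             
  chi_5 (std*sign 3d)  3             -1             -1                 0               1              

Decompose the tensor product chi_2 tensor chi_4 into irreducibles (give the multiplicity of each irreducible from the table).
chi_2 tensor chi_4 = chi_5 (all other irreducibles have multiplicity 0).

Reasoning: The character of a tensor product is the pointwise product (chi_2 * chi_4)(C) = chi_2(C) * chi_4(C):
  {e}: (1)*(3), (ab): (-1)*(1), (ab)(cd): (1)*(-1), (abc): (1)*(0), (abcd): (-1)*(-1)
so (chi_2 * chi_4) takes values
  {e} -> 3, (ab) -> -1, (ab)(cd) -> -1, (abc) -> 0, (abcd) -> 1.
Now take the inner product of this character with each irreducible chi from the table, <chi_2*chi_4, chi> = (1/24) sum_C |C| (chi_2*chi_4)(C) conj(chi(C)):
  <chi_2*chi_4, chi_1> = (1/24)[1*(3)*conj(1) + 6*(-1)*conj(1) + 3*(-1)*conj(1) + 8*(0)*conj(1) + 6*(1)*conj(1)]
      = (1/24)[(3) + (-6) + (-3) + (0) + (6)] = 0/24 = 0
  <chi_2*chi_4, chi_2> = (1/24)[1*(3)*conj(1) + 6*(-1)*conj(-1) + 3*(-1)*conj(1) + 8*(0)*conj(1) + 6*(1)*conj(-1)]
      = (1/24)[(3) + (6) + (-3) + (0) + (-6)] = 0/24 = 0
  <chi_2*chi_4, chi_3> = (1/24)[1*(3)*conj(2) + 6*(-1)*conj(0) + 3*(-1)*conj(2) + 8*(0)*conj(-1) + 6*(1)*conj(0)]
      = (1/24)[(6) + (0) + (-6) + (0) + (0)] = 0/24 = 0
  <chi_2*chi_4, chi_4> = (1/24)[1*(3)*conj(3) + 6*(-1)*conj(1) + 3*(-1)*conj(-1) + 8*(0)*conj(0) + 6*(1)*conj(-1)]
      = (1/24)[(9) + (-6) + (3) + (0) + (-6)] = 0/24 = 0
  <chi_2*chi_4, chi_5> = (1/24)[1*(3)*conj(3) + 6*(-1)*conj(-1) + 3*(-1)*conj(-1) + 8*(0)*conj(0) + 6*(1)*conj(1)]
      = (1/24)[(9) + (6) + (3) + (0) + (6)] = 24/24 = 1
Hence the multiplicities are chi_5: 1. Dimension check: dim(chi_2)*dim(chi_4) = 1*3 = 3 and sum (mult * dim) = 1*3 = 3.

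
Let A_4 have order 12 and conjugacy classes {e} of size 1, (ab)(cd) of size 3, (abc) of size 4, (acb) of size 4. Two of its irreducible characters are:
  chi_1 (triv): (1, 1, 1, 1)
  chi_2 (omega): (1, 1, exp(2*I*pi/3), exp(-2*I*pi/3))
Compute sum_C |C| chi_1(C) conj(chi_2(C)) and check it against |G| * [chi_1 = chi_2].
Sum = 0; so <chi_1, chi_2> = 0 (distinct irreducibles are orthogonal).

Argument: Compute term by term over conjugacy classes (|C| * chi_1(C) * conj(chi_2(C))):
  1*(1)*conj(1) + 3*(1)*conj(1) + 4*(1)*conj(exp(2*I*pi/3)) + 4*(1)*conj(exp(-2*I*pi/3))
  = (1) + (3) + (4*exp(-2*I*pi/3)) + (4*exp(2*I*pi/3))
  = 0.
(Exp terms are combined using exp(i*s)*conj(exp(i*t)) = exp(i*(s-t)), and sums of them are collapsed using the identity that for every m > 1 the m distinct m-th roots of unity sum to 0, e.g. 1 + exp(2*I*pi/3) + exp(-2*I*pi/3) = 0.)
Dividing by |G| = 12 gives 0/12 = 0, matching the row-orthogonality relation <chi_1, chi_2> = [chi_1 = chi_2].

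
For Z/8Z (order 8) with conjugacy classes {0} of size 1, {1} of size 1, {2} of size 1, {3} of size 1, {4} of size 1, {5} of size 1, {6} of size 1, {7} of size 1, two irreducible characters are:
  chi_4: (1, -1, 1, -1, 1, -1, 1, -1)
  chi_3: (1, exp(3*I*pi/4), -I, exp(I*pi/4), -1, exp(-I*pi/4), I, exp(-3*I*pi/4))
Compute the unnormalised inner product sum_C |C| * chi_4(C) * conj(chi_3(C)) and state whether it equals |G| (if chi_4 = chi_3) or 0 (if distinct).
Sum = 0; so <chi_4, chi_3> = 0 (distinct irreducibles are orthogonal).

Why: Compute term by term over conjugacy classes (|C| * chi_4(C) * conj(chi_3(C))):
  1*(1)*conj(1) + 1*(-1)*conj(exp(3*I*pi/4)) + 1*(1)*conj(-I) + 1*(-1)*conj(exp(I*pi/4)) + 1*(1)*conj(-1) + 1*(-1)*conj(exp(-I*pi/4)) + 1*(1)*conj(I) + 1*(-1)*conj(exp(-3*I*pi/4))
  = (1) + (-exp(-3*I*pi/4)) + (I) + (-exp(-I*pi/4)) + (-1) + (-exp(I*pi/4)) + (-I) + (-exp(3*I*pi/4))
  = 0.
(Exp terms are combined using exp(i*s)*conj(exp(i*t)) = exp(i*(s-t)), and sums of them are collapsed using the identity that for every m > 1 the m distinct m-th roots of unity sum to 0, e.g. 1 + exp(2*I*pi/3) + exp(-2*I*pi/3) = 0.)
Dividing by |G| = 8 gives 0/8 = 0, matching the row-orthogonality relation <chi_4, chi_3> = [chi_4 = chi_3].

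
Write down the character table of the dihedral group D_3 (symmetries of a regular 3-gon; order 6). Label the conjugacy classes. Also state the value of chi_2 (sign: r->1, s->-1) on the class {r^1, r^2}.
Conjugacy classes: {e} of size 1, {r^1, r^2} of size 2, {s, sr, ..., sr^2} of size 3.
Character table:
  irrep \ class              {e} (size 1)  {r^1, r^2} (size 2)  {s, sr, ..., sr^2} (size 3)
  chi_1 (triv)               1             1                    1                          
  chi_2 (sign: r->1, s->-1)  1             1                    -1                         
  chi_3 (2d, j=1)            2             -1                   0                          

Spot check: chi_2 (sign: r->1, s->-1) on {r^1, r^2} = 1.

Explanation: D_3 has order 2*3 = 6 with 3 conjugacy classes, hence 3 irreducibles. Sum of squared dims 1 + 1 + 4 = 6 = |G|. Linear characters come from the abelianisation; the 2-dimensional irreps have character r^k -> 2*cos(2*pi*j*k/3), reflections -> 0.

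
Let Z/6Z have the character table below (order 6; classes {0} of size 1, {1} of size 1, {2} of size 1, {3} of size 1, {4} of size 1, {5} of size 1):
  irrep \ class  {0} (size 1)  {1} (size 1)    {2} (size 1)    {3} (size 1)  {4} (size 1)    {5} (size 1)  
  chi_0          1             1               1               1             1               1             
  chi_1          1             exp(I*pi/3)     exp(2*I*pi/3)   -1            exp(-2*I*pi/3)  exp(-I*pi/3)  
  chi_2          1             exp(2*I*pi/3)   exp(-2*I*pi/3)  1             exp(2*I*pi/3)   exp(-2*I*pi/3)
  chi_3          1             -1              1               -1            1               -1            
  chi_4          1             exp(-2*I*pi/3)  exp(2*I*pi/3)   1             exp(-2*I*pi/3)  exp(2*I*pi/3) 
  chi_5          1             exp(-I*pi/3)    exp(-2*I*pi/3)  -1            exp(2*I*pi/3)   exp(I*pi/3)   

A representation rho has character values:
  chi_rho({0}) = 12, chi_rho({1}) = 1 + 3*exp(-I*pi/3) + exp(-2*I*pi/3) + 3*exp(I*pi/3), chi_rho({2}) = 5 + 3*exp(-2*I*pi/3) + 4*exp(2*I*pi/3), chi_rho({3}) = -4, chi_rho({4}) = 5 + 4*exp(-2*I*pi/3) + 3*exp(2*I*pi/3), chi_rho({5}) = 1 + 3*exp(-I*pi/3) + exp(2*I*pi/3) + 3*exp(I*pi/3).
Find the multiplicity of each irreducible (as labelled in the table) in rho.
Multiplicities: chi_0: 3, chi_1: 3, chi_2: 0, chi_3: 2, chi_4: 1, chi_5: 3.

Explanation: Use <chi_rho, chi> = (1/|G|) sum_C |C| * chi_rho(C) * conj(chi(C)) with |G| = 6 for each irreducible chi in the table:
  <chi_rho, chi_0> = (1/6)[1*(12)*conj(1) + 1*(1 + 3*exp(-I*pi/3) + exp(-2*I*pi/3) + 3*exp(I*pi/3))*conj(1) + 1*(5 + 3*exp(-2*I*pi/3) + 4*exp(2*I*pi/3))*conj(1) + 1*(-4)*conj(1) + 1*(5 + 4*exp(-2*I*pi/3) + 3*exp(2*I*pi/3))*conj(1) + 1*(1 + 3*exp(-I*pi/3) + exp(2*I*pi/3) + 3*exp(I*pi/3))*conj(1)]
      = (1/6)[(12) + (1 + 3*exp(-I*pi/3) + exp(-2*I*pi/3) + 3*exp(I*pi/3)) + (5 + 3*exp(-2*I*pi/3) + 4*exp(2*I*pi/3)) + (-4) + (5 + 4*exp(-2*I*pi/3) + 3*exp(2*I*pi/3)) + (1 + 3*exp(-I*pi/3) + exp(2*I*pi/3) + 3*exp(I*pi/3))] = 18/6 = 3
  <chi_rho, chi_1> = (1/6)[1*(12)*conj(1) + 1*(1 + 3*exp(-I*pi/3) + exp(-2*I*pi/3) + 3*exp(I*pi/3))*conj(exp(I*pi/3)) + 1*(5 + 3*exp(-2*I*pi/3) + 4*exp(2*I*pi/3))*conj(exp(2*I*pi/3)) + 1*(-4)*conj(-1) + 1*(5 + 4*exp(-2*I*pi/3) + 3*exp(2*I*pi/3))*conj(exp(-2*I*pi/3)) + 1*(1 + 3*exp(-I*pi/3) + exp(2*I*pi/3) + 3*exp(I*pi/3))*conj(exp(-I*pi/3))]
      = (1/6)[(12) + (2 + 3*exp(-2*I*pi/3) + exp(-I*pi/3)) + (4 + 5*exp(-2*I*pi/3) + 3*exp(2*I*pi/3)) + (4) + (4 + 3*exp(-2*I*pi/3) + 5*exp(2*I*pi/3)) + (2 + exp(I*pi/3) + 3*exp(2*I*pi/3))] = 18/6 = 3
  <chi_rho, chi_2> = (1/6)[1*(12)*conj(1) + 1*(1 + 3*exp(-I*pi/3) + exp(-2*I*pi/3) + 3*exp(I*pi/3))*conj(exp(2*I*pi/3)) + 1*(5 + 3*exp(-2*I*pi/3) + 4*exp(2*I*pi/3))*conj(exp(-2*I*pi/3)) + 1*(-4)*conj(1) + 1*(5 + 4*exp(-2*I*pi/3) + 3*exp(2*I*pi/3))*conj(exp(2*I*pi/3)) + 1*(1 + 3*exp(-I*pi/3) + exp(2*I*pi/3) + 3*exp(I*pi/3))*conj(exp(-2*I*pi/3))]
      = (1/6)[(12) + (-3 + 3*exp(-I*pi/3) + exp(-2*I*pi/3) + exp(2*I*pi/3)) + (3 + 4*exp(-2*I*pi/3) + 5*exp(2*I*pi/3)) + (-4) + (3 + 5*exp(-2*I*pi/3) + 4*exp(2*I*pi/3)) + (-3 + exp(-2*I*pi/3) + exp(2*I*pi/3) + 3*exp(I*pi/3))] = 0/6 = 0
  <chi_rho, chi_3> = (1/6)[1*(12)*conj(1) + 1*(1 + 3*exp(-I*pi/3) + exp(-2*I*pi/3) + 3*exp(I*pi/3))*conj(-1) + 1*(5 + 3*exp(-2*I*pi/3) + 4*exp(2*I*pi/3))*conj(1) + 1*(-4)*conj(-1) + 1*(5 + 4*exp(-2*I*pi/3) + 3*exp(2*I*pi/3))*conj(1) + 1*(1 + 3*exp(-I*pi/3) + exp(2*I*pi/3) + 3*exp(I*pi/3))*conj(-1)]
      = (1/6)[(12) + (-1 - 3*exp(I*pi/3) - exp(-2*I*pi/3) - 3*exp(-I*pi/3)) + (5 + 3*exp(-2*I*pi/3) + 4*exp(2*I*pi/3)) + (4) + (5 + 4*exp(-2*I*pi/3) + 3*exp(2*I*pi/3)) + (-1 - 3*exp(I*pi/3) - exp(2*I*pi/3) - 3*exp(-I*pi/3))] = 12/6 = 2
  <chi_rho, chi_4> = (1/6)[1*(12)*conj(1) + 1*(1 + 3*exp(-I*pi/3) + exp(-2*I*pi/3) + 3*exp(I*pi/3))*conj(exp(-2*I*pi/3)) + 1*(5 + 3*exp(-2*I*pi/3) + 4*exp(2*I*pi/3))*conj(exp(2*I*pi/3)) + 1*(-4)*conj(1) + 1*(5 + 4*exp(-2*I*pi/3) + 3*exp(2*I*pi/3))*conj(exp(-2*I*pi/3)) + 1*(1 + 3*exp(-I*pi/3) + exp(2*I*pi/3) + 3*exp(I*pi/3))*conj(exp(2*I*pi/3))]
      = (1/6)[(12) + (-2 + exp(2*I*pi/3) + 3*exp(I*pi/3)) + (4 + 5*exp(-2*I*pi/3) + 3*exp(2*I*pi/3)) + (-4) + (4 + 3*exp(-2*I*pi/3) + 5*exp(2*I*pi/3)) + (-2 + 3*exp(-I*pi/3) + exp(-2*I*pi/3))] = 6/6 = 1
  <chi_rho, chi_5> = (1/6)[1*(12)*conj(1) + 1*(1 + 3*exp(-I*pi/3) + exp(-2*I*pi/3) + 3*exp(I*pi/3))*conj(exp(-I*pi/3)) + 1*(5 + 3*exp(-2*I*pi/3) + 4*exp(2*I*pi/3))*conj(exp(-2*I*pi/3)) + 1*(-4)*conj(-1) + 1*(5 + 4*exp(-2*I*pi/3) + 3*exp(2*I*pi/3))*conj(exp(2*I*pi/3)) + 1*(1 + 3*exp(-I*pi/3) + exp(2*I*pi/3) + 3*exp(I*pi/3))*conj(exp(I*pi/3))]
      = (1/6)[(12) + (3 + exp(-I*pi/3) + exp(I*pi/3) + 3*exp(2*I*pi/3)) + (3 + 4*exp(-2*I*pi/3) + 5*exp(2*I*pi/3)) + (4) + (3 + 5*exp(-2*I*pi/3) + 4*exp(2*I*pi/3)) + (3 + 3*exp(-2*I*pi/3) + exp(-I*pi/3) + exp(I*pi/3))] = 18/6 = 3
(Exp terms are combined using exp(i*s)*conj(exp(i*t)) = exp(i*(s-t)), and sums of them are collapsed using the identity that for every m > 1 the m distinct m-th roots of unity sum to 0, e.g. 1 + exp(2*I*pi/3) + exp(-2*I*pi/3) = 0.)
Dimension check: dim(rho) = sum (mult * dim) = 3*1 + 3*1 + 0*1 + 2*1 + 1*1 + 3*1 = 12 = chi_rho(e) = 12.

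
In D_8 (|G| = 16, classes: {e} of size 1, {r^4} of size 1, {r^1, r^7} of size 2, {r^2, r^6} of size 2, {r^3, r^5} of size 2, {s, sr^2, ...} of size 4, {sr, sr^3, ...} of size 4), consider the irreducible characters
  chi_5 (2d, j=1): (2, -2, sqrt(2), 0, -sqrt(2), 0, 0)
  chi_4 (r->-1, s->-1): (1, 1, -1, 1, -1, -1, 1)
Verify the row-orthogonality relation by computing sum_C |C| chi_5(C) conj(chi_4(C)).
Sum = 0; so <chi_5, chi_4> = 0 (distinct irreducibles are orthogonal).

Explanation: Compute term by term over conjugacy classes (|C| * chi_5(C) * conj(chi_4(C))):
  1*(2)*conj(1) + 1*(-2)*conj(1) + 2*(sqrt(2))*conj(-1) + 2*(0)*conj(1) + 2*(-sqrt(2))*conj(-1) + 4*(0)*conj(-1) + 4*(0)*conj(1)
  = (2) + (-2) + (-2*sqrt(2)) + (0) + (2*sqrt(2)) + (0) + (0)
  = 0.
Dividing by |G| = 16 gives 0/16 = 0, matching the row-orthogonality relation <chi_5, chi_4> = [chi_5 = chi_4].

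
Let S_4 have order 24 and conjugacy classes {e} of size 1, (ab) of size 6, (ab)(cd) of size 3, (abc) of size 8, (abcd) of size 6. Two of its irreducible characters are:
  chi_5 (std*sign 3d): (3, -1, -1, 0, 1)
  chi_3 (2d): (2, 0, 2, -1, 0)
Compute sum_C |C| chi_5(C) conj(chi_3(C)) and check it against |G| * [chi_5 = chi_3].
Sum = 0; so <chi_5, chi_3> = 0 (distinct irreducibles are orthogonal).

Proof sketch: Compute term by term over conjugacy classes (|C| * chi_5(C) * conj(chi_3(C))):
  1*(3)*conj(2) + 6*(-1)*conj(0) + 3*(-1)*conj(2) + 8*(0)*conj(-1) + 6*(1)*conj(0)
  = (6) + (0) + (-6) + (0) + (0)
  = 0.
Dividing by |G| = 24 gives 0/24 = 0, matching the row-orthogonality relation <chi_5, chi_3> = [chi_5 = chi_3].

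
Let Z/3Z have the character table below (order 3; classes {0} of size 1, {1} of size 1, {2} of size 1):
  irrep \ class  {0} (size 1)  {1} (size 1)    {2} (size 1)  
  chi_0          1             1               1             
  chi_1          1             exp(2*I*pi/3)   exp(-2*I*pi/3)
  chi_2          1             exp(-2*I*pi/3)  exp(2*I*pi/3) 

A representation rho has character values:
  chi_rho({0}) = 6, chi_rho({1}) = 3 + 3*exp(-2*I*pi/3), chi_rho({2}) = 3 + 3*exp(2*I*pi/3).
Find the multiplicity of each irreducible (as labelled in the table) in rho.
Multiplicities: chi_0: 3, chi_1: 0, chi_2: 3.

Justification: Use <chi_rho, chi> = (1/|G|) sum_C |C| * chi_rho(C) * conj(chi(C)) with |G| = 3 for each irreducible chi in the table:
  <chi_rho, chi_0> = (1/3)[1*(6)*conj(1) + 1*(3 + 3*exp(-2*I*pi/3))*conj(1) + 1*(3 + 3*exp(2*I*pi/3))*conj(1)]
      = (1/3)[(6) + (3 + 3*exp(-2*I*pi/3)) + (3 + 3*exp(2*I*pi/3))] = 9/3 = 3
  <chi_rho, chi_1> = (1/3)[1*(6)*conj(1) + 1*(3 + 3*exp(-2*I*pi/3))*conj(exp(2*I*pi/3)) + 1*(3 + 3*exp(2*I*pi/3))*conj(exp(-2*I*pi/3))]
      = (1/3)[(6) + (-3) + (-3)] = 0/3 = 0
  <chi_rho, chi_2> = (1/3)[1*(6)*conj(1) + 1*(3 + 3*exp(-2*I*pi/3))*conj(exp(-2*I*pi/3)) + 1*(3 + 3*exp(2*I*pi/3))*conj(exp(2*I*pi/3))]
      = (1/3)[(6) + (3 + 3*exp(2*I*pi/3)) + (3 + 3*exp(-2*I*pi/3))] = 9/3 = 3
(Exp terms are combined using exp(i*s)*conj(exp(i*t)) = exp(i*(s-t)), and sums of them are collapsed using the identity that for every m > 1 the m distinct m-th roots of unity sum to 0, e.g. 1 + exp(2*I*pi/3) + exp(-2*I*pi/3) = 0.)
Dimension check: dim(rho) = sum (mult * dim) = 3*1 + 0*1 + 3*1 = 6 = chi_rho(e) = 6.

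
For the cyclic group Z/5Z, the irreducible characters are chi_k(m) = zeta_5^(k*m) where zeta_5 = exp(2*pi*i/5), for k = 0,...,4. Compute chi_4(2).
chi_4(2) = zeta_5^8 = exp(-4*I*pi/5)

Why: chi_4(2) = zeta_5^(4*2) = zeta_5^8. Since zeta_5^5 = 1, this equals zeta_5^3 = exp(2*pi*i*3/5) = exp(-4*I*pi/5).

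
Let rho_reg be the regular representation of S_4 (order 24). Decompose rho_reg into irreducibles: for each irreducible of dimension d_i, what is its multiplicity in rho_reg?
Each irreducible V_i of dimension d_i appears with multiplicity d_i, i.e. rho_reg = (direct sum over all irreducibles V_i) d_i V_i. The irreducible dimensions for S_4 are 1, 1, 2, 3, 3: 2 irreducibles of dimension 1, each with multiplicity 1; 1 irreducible of dimension 2, with multiplicity 2; 2 irreducibles of dimension 3, each with multiplicity 3. Total dimension 2*1*1 + 1*2*2 + 2*3*3 = 24 = |G|.

Derivation: General theorem: in the regular representation of a finite group G, each irreducible appears with multiplicity equal to its dimension. Check: dim(rho_reg) = sum d_i^2 = 1 + 1 + 4 + 9 + 9 = 24 = |G|.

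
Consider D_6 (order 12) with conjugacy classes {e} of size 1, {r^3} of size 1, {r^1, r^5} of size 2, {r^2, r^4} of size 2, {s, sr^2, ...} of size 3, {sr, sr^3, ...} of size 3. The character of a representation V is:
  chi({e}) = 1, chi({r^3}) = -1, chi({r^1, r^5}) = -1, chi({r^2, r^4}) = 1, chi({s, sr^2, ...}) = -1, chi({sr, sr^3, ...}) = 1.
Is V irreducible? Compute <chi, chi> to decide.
Irreducible: <chi, chi> = 1.

Solution. <chi, chi> = (1/|G|) sum_C |C| * |chi(C)|^2 = (1/12)[1*|1|^2 + 1*|-1|^2 + 2*|-1|^2 + 2*|1|^2 + 3*|-1|^2 + 3*|1|^2]
  = (1/12)[(1) + (1) + (2) + (2) + (3) + (3)] = 12/12 = 1.
A character is irreducible iff <chi, chi> = 1, so this representation is irreducible.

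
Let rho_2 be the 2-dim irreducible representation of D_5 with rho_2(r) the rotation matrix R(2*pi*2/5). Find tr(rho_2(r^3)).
chi_{rho_2}(r^3) = 2*cos(2*pi*2*3/5) = -1/2 + sqrt(5)/2

Derivation: rho_2(r^3) is rotation by angle 2*pi*2*3/5, whose trace is 2*cos(2*pi*2*3/5) = -1/2 + sqrt(5)/2.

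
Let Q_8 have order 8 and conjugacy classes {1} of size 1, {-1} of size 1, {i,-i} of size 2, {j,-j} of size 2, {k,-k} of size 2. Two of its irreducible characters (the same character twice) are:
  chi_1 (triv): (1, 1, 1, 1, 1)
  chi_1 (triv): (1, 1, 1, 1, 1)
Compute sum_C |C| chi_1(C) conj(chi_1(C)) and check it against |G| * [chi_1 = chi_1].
Sum = 8 = |G| = 8; so <chi_1, chi_1> = 1 (norm-1 confirms irreducibility).

Proof sketch: Compute term by term over conjugacy classes (|C| * chi_1(C) * conj(chi_1(C))):
  1*(1)*conj(1) + 1*(1)*conj(1) + 2*(1)*conj(1) + 2*(1)*conj(1) + 2*(1)*conj(1)
  = (1) + (1) + (2) + (2) + (2)
  = 8.
Dividing by |G| = 8 gives 8/8 = 1, matching the row-orthogonality relation <chi_1, chi_1> = [chi_1 = chi_1].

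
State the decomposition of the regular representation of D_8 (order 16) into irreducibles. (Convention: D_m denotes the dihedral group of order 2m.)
Each irreducible V_i of dimension d_i appears with multiplicity d_i, i.e. rho_reg = (direct sum over all irreducibles V_i) d_i V_i. The irreducible dimensions for D_8 are 1, 1, 1, 1, 2, 2, 2: 4 irreducibles of dimension 1, each with multiplicity 1; 3 irreducibles of dimension 2, each with multiplicity 2. Total dimension 4*1*1 + 3*2*2 = 16 = |G|.

Reasoning: General theorem: in the regular representation of a finite group G, each irreducible appears with multiplicity equal to its dimension. Check: dim(rho_reg) = sum d_i^2 = 1 + 1 + 1 + 1 + 4 + 4 + 4 = 16 = |G|.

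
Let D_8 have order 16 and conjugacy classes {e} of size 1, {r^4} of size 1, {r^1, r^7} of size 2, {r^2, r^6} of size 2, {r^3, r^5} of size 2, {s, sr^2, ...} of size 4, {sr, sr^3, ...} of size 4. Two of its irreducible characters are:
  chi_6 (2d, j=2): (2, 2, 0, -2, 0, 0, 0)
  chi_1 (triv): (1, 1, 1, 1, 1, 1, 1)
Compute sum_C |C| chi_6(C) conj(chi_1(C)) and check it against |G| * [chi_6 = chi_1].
Sum = 0; so <chi_6, chi_1> = 0 (distinct irreducibles are orthogonal).

Justification: Compute term by term over conjugacy classes (|C| * chi_6(C) * conj(chi_1(C))):
  1*(2)*conj(1) + 1*(2)*conj(1) + 2*(0)*conj(1) + 2*(-2)*conj(1) + 2*(0)*conj(1) + 4*(0)*conj(1) + 4*(0)*conj(1)
  = (2) + (2) + (0) + (-4) + (0) + (0) + (0)
  = 0.
Dividing by |G| = 16 gives 0/16 = 0, matching the row-orthogonality relation <chi_6, chi_1> = [chi_6 = chi_1].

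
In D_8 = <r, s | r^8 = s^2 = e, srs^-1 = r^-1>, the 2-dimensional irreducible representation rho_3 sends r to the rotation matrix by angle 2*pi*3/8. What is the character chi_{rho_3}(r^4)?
chi_{rho_3}(r^4) = 2*cos(2*pi*3*4/8) = -2

Proof sketch: rho_3(r^4) is rotation by angle 2*pi*3*4/8, whose trace is 2*cos(2*pi*3*4/8) = -2.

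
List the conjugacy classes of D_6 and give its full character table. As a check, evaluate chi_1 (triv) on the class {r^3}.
Conjugacy classes: {e} of size 1, {r^3} of size 1, {r^1, r^5} of size 2, {r^2, r^4} of size 2, {s, sr^2, ...} of size 3, {sr, sr^3, ...} of size 3.
Character table:
  irrep \ class              {e} (size 1)  {r^3} (size 1)  {r^1, r^5} (size 2)  {r^2, r^4} (size 2)  {s, sr^2, ...} (size 3)  {sr, sr^3, ...} (size 3)
  chi_1 (triv)               1             1               1                    1                    1                        1                       
  chi_2 (sign: r->1, s->-1)  1             1               1                    1                    -1                       -1                      
  chi_3 (r->-1, s->1)        1             -1              -1                   1                    1                        -1                      
  chi_4 (r->-1, s->-1)       1             -1              -1                   1                    -1                       1                       
  chi_5 (2d, j=1)            2             -2              1                    -1                   0                        0                       
  chi_6 (2d, j=2)            2             2               -1                   -1                   0                        0                       

Spot check: chi_1 (triv) on {r^3} = 1.

Solution. D_6 has order 2*6 = 12 with 6 conjugacy classes, hence 6 irreducibles. Sum of squared dims 1 + 1 + 1 + 1 + 4 + 4 = 12 = |G|. Linear characters come from the abelianisation; the 2-dimensional irreps have character r^k -> 2*cos(2*pi*j*k/6), reflections -> 0.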